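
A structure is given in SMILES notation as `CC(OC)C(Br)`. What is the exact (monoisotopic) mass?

151.9837

Atom tally by fragment:
  CH3 → C:1 H:3
  CH(OCH3) → C:2 H:4 O:1
  CH2Br → C:1 H:2 Br:1
Element totals:
  C: 4
  H: 9
  Br: 1
  O: 1
Molecular formula: C4H9BrO.
  M = 4(12.0) + 9(1.007825) + 78.918338 + 15.994915
    = 48.000000 + 9.070425 + 78.918338 + 15.994915 = 151.983678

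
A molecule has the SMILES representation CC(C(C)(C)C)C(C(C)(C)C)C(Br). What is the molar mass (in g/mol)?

Atom tally by fragment:
  CH3 → C:1 H:3
  CH(C(CH3)3) → C:5 H:10
  CH(C(CH3)3) → C:5 H:10
  CH2Br → C:1 H:2 Br:1
Element totals:
  C: 12
  H: 25
  Br: 1
Molecular formula: C12H25Br.
  M = 12(12.011) + 25(1.008) + 79.904
    = 144.132 + 25.200 + 79.904 = 249.236

249.24 g/mol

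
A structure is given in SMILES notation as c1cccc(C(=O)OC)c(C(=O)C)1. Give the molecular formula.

C10H10O3

Atom tally by fragment:
  benzene ring core → C:6 H:6
  (− 2 ring H displaced by substituents)
  + COOCH3 → C:2 H:3 O:2
  + COCH3 → C:2 H:3 O:1
Element totals:
  C: 10
  H: 10
  O: 3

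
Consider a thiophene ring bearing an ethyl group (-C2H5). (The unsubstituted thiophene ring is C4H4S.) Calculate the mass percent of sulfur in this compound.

28.58%

Atom tally by fragment:
  thiophene ring core → C:4 H:4 S:1
  (− 1 ring H displaced by substituents)
  + C2H5 → C:2 H:5
Element totals:
  C: 6
  H: 8
  S: 1
Molecular formula: C6H8S.
Molar mass = 112.190 g/mol.
Mass from S: 1 × 32.06 = 32.060 g/mol.
%S = 32.060 / 112.190 × 100 = 28.58%.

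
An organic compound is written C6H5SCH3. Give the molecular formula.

C7H8S

Element totals:
  C: 7
  H: 8
  S: 1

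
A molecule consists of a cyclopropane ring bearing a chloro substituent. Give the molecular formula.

C3H5Cl

Atom tally by fragment:
  cyclopropane ring core → C:3 H:6
  (− 1 ring H displaced by substituents)
  + Cl → Cl:1
Element totals:
  C: 3
  H: 5
  Cl: 1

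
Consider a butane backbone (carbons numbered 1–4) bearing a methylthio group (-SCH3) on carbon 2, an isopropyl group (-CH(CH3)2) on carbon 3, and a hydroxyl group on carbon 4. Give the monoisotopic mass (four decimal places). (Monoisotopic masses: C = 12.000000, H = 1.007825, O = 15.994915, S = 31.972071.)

Atom tally by fragment:
  CH3 → C:1 H:3
  CH(SCH3) → C:2 H:4 S:1
  CH(CH(CH3)2) → C:4 H:8
  CH2OH → C:1 H:3 O:1
Element totals:
  C: 8
  H: 18
  O: 1
  S: 1
Molecular formula: C8H18OS.
  M = 8(12.0) + 18(1.007825) + 15.994915 + 31.972071
    = 96.000000 + 18.140850 + 15.994915 + 31.972071 = 162.107836

162.1078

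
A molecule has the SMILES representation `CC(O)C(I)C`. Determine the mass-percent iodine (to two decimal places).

63.45%

Atom tally by fragment:
  CH3 → C:1 H:3
  CH(OH) → C:1 H:2 O:1
  CH(I) → C:1 H:1 I:1
  CH3 → C:1 H:3
Element totals:
  C: 4
  H: 9
  I: 1
  O: 1
Molecular formula: C4H9IO.
Molar mass = 200.019 g/mol.
Mass from I: 1 × 126.904 = 126.904 g/mol.
%I = 126.904 / 200.019 × 100 = 63.45%.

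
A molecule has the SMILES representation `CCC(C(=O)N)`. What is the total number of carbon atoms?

4

Atom tally by fragment:
  CH3 → C:1 H:3
  CH2 → C:1 H:2
  CH2CONH2 → C:2 H:4 O:1 N:1
Element totals:
  C: 4
  H: 9
  N: 1
  O: 1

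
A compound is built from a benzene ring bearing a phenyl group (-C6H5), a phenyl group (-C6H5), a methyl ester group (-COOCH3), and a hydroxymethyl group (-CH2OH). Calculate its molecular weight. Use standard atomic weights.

Atom tally by fragment:
  benzene ring core → C:6 H:6
  (− 4 ring H displaced by substituents)
  + C6H5 → C:6 H:5
  + C6H5 → C:6 H:5
  + COOCH3 → C:2 H:3 O:2
  + CH2OH → C:1 H:3 O:1
Element totals:
  C: 21
  H: 18
  O: 3
Molecular formula: C21H18O3.
  M = 21(12.011) + 18(1.008) + 3(15.999)
    = 252.231 + 18.144 + 47.997 = 318.372

318.37 g/mol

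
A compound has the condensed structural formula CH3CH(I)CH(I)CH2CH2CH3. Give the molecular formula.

Element totals:
  C: 6
  H: 12
  I: 2

C6H12I2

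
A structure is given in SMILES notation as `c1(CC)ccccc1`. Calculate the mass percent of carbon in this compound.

Atom tally by fragment:
  benzene ring core → C:6 H:6
  (− 1 ring H displaced by substituents)
  + C2H5 → C:2 H:5
Element totals:
  C: 8
  H: 10
Molecular formula: C8H10.
Molar mass = 106.168 g/mol.
Mass from C: 8 × 12.011 = 96.088 g/mol.
%C = 96.088 / 106.168 × 100 = 90.51%.

90.51%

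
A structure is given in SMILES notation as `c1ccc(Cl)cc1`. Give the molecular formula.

Atom tally by fragment:
  benzene ring core → C:6 H:6
  (− 1 ring H displaced by substituents)
  + Cl → Cl:1
Element totals:
  C: 6
  H: 5
  Cl: 1

C6H5Cl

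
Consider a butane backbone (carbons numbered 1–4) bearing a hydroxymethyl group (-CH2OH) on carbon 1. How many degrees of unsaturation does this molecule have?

0

Atom tally by fragment:
  HOCH2CH2 → C:2 H:5 O:1
  CH2 → C:1 H:2
  CH2 → C:1 H:2
  CH3 → C:1 H:3
Element totals:
  C: 5
  H: 12
  O: 1
Molecular formula: C5H12O.
DoU = (2C + 2 + N − H − X) / 2 = (2·5 + 2 + 0 − 12 − 0) / 2 = 0.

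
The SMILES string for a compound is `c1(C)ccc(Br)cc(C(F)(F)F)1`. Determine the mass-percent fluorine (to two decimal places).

23.84%

Atom tally by fragment:
  benzene ring core → C:6 H:6
  (− 3 ring H displaced by substituents)
  + CH3 → C:1 H:3
  + Br → Br:1
  + CF3 → C:1 F:3
Element totals:
  C: 8
  H: 6
  Br: 1
  F: 3
Molecular formula: C8H6BrF3.
Molar mass = 239.034 g/mol.
Mass from F: 3 × 18.998 = 56.994 g/mol.
%F = 56.994 / 239.034 × 100 = 23.84%.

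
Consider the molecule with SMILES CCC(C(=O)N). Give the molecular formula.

Atom tally by fragment:
  CH3 → C:1 H:3
  CH2 → C:1 H:2
  CH2CONH2 → C:2 H:4 O:1 N:1
Element totals:
  C: 4
  H: 9
  N: 1
  O: 1

C4H9NO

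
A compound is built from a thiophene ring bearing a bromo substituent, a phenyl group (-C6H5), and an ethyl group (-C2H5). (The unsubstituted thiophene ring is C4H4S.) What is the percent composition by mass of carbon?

Atom tally by fragment:
  thiophene ring core → C:4 H:4 S:1
  (− 3 ring H displaced by substituents)
  + Br → Br:1
  + C6H5 → C:6 H:5
  + C2H5 → C:2 H:5
Element totals:
  C: 12
  H: 11
  Br: 1
  S: 1
Molecular formula: C12H11BrS.
Molar mass = 267.184 g/mol.
Mass from C: 12 × 12.011 = 144.132 g/mol.
%C = 144.132 / 267.184 × 100 = 53.94%.

53.94%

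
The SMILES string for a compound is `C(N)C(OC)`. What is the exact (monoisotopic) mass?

Atom tally by fragment:
  H2NCH2 → C:1 H:4 N:1
  CH2OCH3 → C:2 H:5 O:1
Element totals:
  C: 3
  H: 9
  N: 1
  O: 1
Molecular formula: C3H9NO.
  M = 3(12.0) + 9(1.007825) + 14.003074 + 15.994915
    = 36.000000 + 9.070425 + 14.003074 + 15.994915 = 75.068414

75.0684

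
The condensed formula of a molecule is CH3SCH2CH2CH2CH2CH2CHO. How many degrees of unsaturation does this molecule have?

Element totals:
  C: 7
  H: 14
  O: 1
  S: 1
Molecular formula: C7H14OS.
DoU = (2C + 2 + N − H − X) / 2 = (2·7 + 2 + 0 − 14 − 0) / 2 = 1.

1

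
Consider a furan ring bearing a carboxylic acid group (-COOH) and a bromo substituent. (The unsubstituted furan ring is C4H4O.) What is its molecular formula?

C5H3BrO3

Atom tally by fragment:
  furan ring core → C:4 H:4 O:1
  (− 2 ring H displaced by substituents)
  + COOH → C:1 H:1 O:2
  + Br → Br:1
Element totals:
  C: 5
  H: 3
  Br: 1
  O: 3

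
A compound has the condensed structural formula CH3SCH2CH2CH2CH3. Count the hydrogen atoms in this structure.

Element totals:
  C: 5
  H: 12
  S: 1

12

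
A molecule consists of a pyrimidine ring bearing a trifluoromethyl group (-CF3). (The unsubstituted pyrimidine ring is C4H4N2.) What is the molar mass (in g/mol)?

Atom tally by fragment:
  pyrimidine ring core → C:4 H:4 N:2
  (− 1 ring H displaced by substituents)
  + CF3 → C:1 F:3
Element totals:
  C: 5
  H: 3
  F: 3
  N: 2
Molecular formula: C5H3F3N2.
  M = 5(12.011) + 3(1.008) + 3(18.998) + 2(14.007)
    = 60.055 + 3.024 + 56.994 + 28.014 = 148.087

148.09 g/mol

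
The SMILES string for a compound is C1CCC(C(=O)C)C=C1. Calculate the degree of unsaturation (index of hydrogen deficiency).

Atom tally by fragment:
  cyclohexene ring core → C:6 H:10
  (− 1 ring H displaced by substituents)
  + COCH3 → C:2 H:3 O:1
Element totals:
  C: 8
  H: 12
  O: 1
Molecular formula: C8H12O.
DoU = (2C + 2 + N − H − X) / 2 = (2·8 + 2 + 0 − 12 − 0) / 2 = 3.

3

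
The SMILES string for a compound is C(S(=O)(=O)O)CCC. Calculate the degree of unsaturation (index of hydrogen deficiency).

0

Atom tally by fragment:
  HO3SCH2 → C:1 H:3 S:1 O:3
  CH2 → C:1 H:2
  CH2 → C:1 H:2
  CH3 → C:1 H:3
Element totals:
  C: 4
  H: 10
  O: 3
  S: 1
Molecular formula: C4H10O3S.
DoU = (2C + 2 + N − H − X) / 2 = (2·4 + 2 + 0 − 10 − 0) / 2 = 0.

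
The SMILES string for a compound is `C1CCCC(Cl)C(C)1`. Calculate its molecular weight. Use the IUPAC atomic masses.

132.63 g/mol

Atom tally by fragment:
  cyclohexane ring core → C:6 H:12
  (− 2 ring H displaced by substituents)
  + Cl → Cl:1
  + CH3 → C:1 H:3
Element totals:
  C: 7
  H: 13
  Cl: 1
Molecular formula: C7H13Cl.
  M = 7(12.011) + 13(1.008) + 35.45
    = 84.077 + 13.104 + 35.450 = 132.631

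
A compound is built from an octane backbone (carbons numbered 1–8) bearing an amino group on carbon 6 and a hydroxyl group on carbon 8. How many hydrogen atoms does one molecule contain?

19

Atom tally by fragment:
  CH3 → C:1 H:3
  CH2 → C:1 H:2
  CH2 → C:1 H:2
  CH2 → C:1 H:2
  CH2 → C:1 H:2
  CH(NH2) → C:1 H:3 N:1
  CH2 → C:1 H:2
  CH2OH → C:1 H:3 O:1
Element totals:
  C: 8
  H: 19
  N: 1
  O: 1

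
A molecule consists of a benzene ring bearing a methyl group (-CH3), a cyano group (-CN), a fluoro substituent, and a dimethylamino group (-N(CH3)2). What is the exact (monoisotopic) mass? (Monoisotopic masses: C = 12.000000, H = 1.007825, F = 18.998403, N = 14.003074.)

Atom tally by fragment:
  benzene ring core → C:6 H:6
  (− 4 ring H displaced by substituents)
  + CH3 → C:1 H:3
  + CN → C:1 N:1
  + F → F:1
  + N(CH3)2 → N:1 C:2 H:6
Element totals:
  C: 10
  H: 11
  F: 1
  N: 2
Molecular formula: C10H11FN2.
  M = 10(12.0) + 11(1.007825) + 18.998403 + 2(14.003074)
    = 120.000000 + 11.086075 + 18.998403 + 28.006148 = 178.090626

178.0906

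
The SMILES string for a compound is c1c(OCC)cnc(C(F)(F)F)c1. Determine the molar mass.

191.15 g/mol

Atom tally by fragment:
  pyridine ring core → C:5 H:5 N:1
  (− 2 ring H displaced by substituents)
  + OC2H5 → C:2 H:5 O:1
  + CF3 → C:1 F:3
Element totals:
  C: 8
  H: 8
  F: 3
  N: 1
  O: 1
Molecular formula: C8H8F3NO.
  M = 8(12.011) + 8(1.008) + 3(18.998) + 14.007 + 15.999
    = 96.088 + 8.064 + 56.994 + 14.007 + 15.999 = 191.152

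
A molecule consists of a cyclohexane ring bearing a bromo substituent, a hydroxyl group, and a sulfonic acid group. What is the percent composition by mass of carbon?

Atom tally by fragment:
  cyclohexane ring core → C:6 H:12
  (− 3 ring H displaced by substituents)
  + Br → Br:1
  + OH → O:1 H:1
  + SO3H → S:1 O:3 H:1
Element totals:
  C: 6
  H: 11
  Br: 1
  O: 4
  S: 1
Molecular formula: C6H11BrO4S.
Molar mass = 259.114 g/mol.
Mass from C: 6 × 12.011 = 72.066 g/mol.
%C = 72.066 / 259.114 × 100 = 27.81%.

27.81%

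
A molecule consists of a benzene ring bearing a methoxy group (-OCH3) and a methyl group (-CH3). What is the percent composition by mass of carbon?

Atom tally by fragment:
  benzene ring core → C:6 H:6
  (− 2 ring H displaced by substituents)
  + OCH3 → C:1 H:3 O:1
  + CH3 → C:1 H:3
Element totals:
  C: 8
  H: 10
  O: 1
Molecular formula: C8H10O.
Molar mass = 122.167 g/mol.
Mass from C: 8 × 12.011 = 96.088 g/mol.
%C = 96.088 / 122.167 × 100 = 78.65%.

78.65%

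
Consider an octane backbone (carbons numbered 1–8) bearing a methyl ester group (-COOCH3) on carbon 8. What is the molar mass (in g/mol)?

Atom tally by fragment:
  CH3 → C:1 H:3
  CH2 → C:1 H:2
  CH2 → C:1 H:2
  CH2 → C:1 H:2
  CH2 → C:1 H:2
  CH2 → C:1 H:2
  CH2 → C:1 H:2
  CH2COOCH3 → C:3 H:5 O:2
Element totals:
  C: 10
  H: 20
  O: 2
Molecular formula: C10H20O2.
  M = 10(12.011) + 20(1.008) + 2(15.999)
    = 120.110 + 20.160 + 31.998 = 172.268

172.27 g/mol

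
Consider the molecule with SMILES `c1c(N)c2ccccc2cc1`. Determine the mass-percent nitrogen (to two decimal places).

Atom tally by fragment:
  naphthalene ring system core → C:10 H:8
  (− 1 ring H displaced by substituents)
  + NH2 → N:1 H:2
Element totals:
  C: 10
  H: 9
  N: 1
Molecular formula: C10H9N.
Molar mass = 143.189 g/mol.
Mass from N: 1 × 14.007 = 14.007 g/mol.
%N = 14.007 / 143.189 × 100 = 9.78%.

9.78%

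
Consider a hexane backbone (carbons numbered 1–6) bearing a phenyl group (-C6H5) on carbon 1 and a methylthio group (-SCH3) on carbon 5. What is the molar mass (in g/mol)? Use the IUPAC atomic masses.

208.36 g/mol

Atom tally by fragment:
  C6H5CH2 → C:7 H:7
  CH2 → C:1 H:2
  CH2 → C:1 H:2
  CH2 → C:1 H:2
  CH(SCH3) → C:2 H:4 S:1
  CH3 → C:1 H:3
Element totals:
  C: 13
  H: 20
  S: 1
Molecular formula: C13H20S.
  M = 13(12.011) + 20(1.008) + 32.06
    = 156.143 + 20.160 + 32.060 = 208.363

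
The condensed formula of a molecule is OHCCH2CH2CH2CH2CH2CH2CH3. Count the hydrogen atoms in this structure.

16

Atom tally by fragment:
  OHCCH2 → C:2 H:3 O:1
  CH2 → C:1 H:2
  CH2 → C:1 H:2
  CH2 → C:1 H:2
  CH2 → C:1 H:2
  CH2 → C:1 H:2
  CH3 → C:1 H:3
Element totals:
  C: 8
  H: 16
  O: 1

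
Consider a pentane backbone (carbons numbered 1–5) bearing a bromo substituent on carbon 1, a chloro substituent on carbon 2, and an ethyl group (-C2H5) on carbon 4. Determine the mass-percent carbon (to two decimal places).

39.37%

Atom tally by fragment:
  BrCH2 → C:1 H:2 Br:1
  CH(Cl) → C:1 H:1 Cl:1
  CH2 → C:1 H:2
  CH(C2H5) → C:3 H:6
  CH3 → C:1 H:3
Element totals:
  C: 7
  H: 14
  Br: 1
  Cl: 1
Molecular formula: C7H14BrCl.
Molar mass = 213.543 g/mol.
Mass from C: 7 × 12.011 = 84.077 g/mol.
%C = 84.077 / 213.543 × 100 = 39.37%.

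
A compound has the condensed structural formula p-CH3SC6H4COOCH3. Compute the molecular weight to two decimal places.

182.24 g/mol

Element totals:
  C: 9
  H: 10
  O: 2
  S: 1
Molecular formula: C9H10O2S.
  M = 9(12.011) + 10(1.008) + 2(15.999) + 32.06
    = 108.099 + 10.080 + 31.998 + 32.060 = 182.237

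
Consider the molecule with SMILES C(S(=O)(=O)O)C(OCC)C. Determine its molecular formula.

Atom tally by fragment:
  HO3SCH2 → C:1 H:3 S:1 O:3
  CH(OC2H5) → C:3 H:6 O:1
  CH3 → C:1 H:3
Element totals:
  C: 5
  H: 12
  O: 4
  S: 1

C5H12O4S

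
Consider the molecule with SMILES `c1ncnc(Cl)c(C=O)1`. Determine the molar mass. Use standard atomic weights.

Atom tally by fragment:
  pyrimidine ring core → C:4 H:4 N:2
  (− 2 ring H displaced by substituents)
  + Cl → Cl:1
  + CHO → C:1 H:1 O:1
Element totals:
  C: 5
  H: 3
  Cl: 1
  N: 2
  O: 1
Molecular formula: C5H3ClN2O.
  M = 5(12.011) + 3(1.008) + 35.45 + 2(14.007) + 15.999
    = 60.055 + 3.024 + 35.450 + 28.014 + 15.999 = 142.542

142.54 g/mol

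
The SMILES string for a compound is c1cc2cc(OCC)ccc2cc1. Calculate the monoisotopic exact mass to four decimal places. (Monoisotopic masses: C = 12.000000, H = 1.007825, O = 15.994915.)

Atom tally by fragment:
  naphthalene ring system core → C:10 H:8
  (− 1 ring H displaced by substituents)
  + OC2H5 → C:2 H:5 O:1
Element totals:
  C: 12
  H: 12
  O: 1
Molecular formula: C12H12O.
  M = 12(12.0) + 12(1.007825) + 15.994915
    = 144.000000 + 12.093900 + 15.994915 = 172.088815

172.0888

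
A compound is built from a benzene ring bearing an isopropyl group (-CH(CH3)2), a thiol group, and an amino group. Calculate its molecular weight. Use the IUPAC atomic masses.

Atom tally by fragment:
  benzene ring core → C:6 H:6
  (− 3 ring H displaced by substituents)
  + CH(CH3)2 → C:3 H:7
  + SH → S:1 H:1
  + NH2 → N:1 H:2
Element totals:
  C: 9
  H: 13
  N: 1
  S: 1
Molecular formula: C9H13NS.
  M = 9(12.011) + 13(1.008) + 14.007 + 32.06
    = 108.099 + 13.104 + 14.007 + 32.060 = 167.270

167.27 g/mol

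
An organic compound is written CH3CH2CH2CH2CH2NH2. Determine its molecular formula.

C5H13N

Element totals:
  C: 5
  H: 13
  N: 1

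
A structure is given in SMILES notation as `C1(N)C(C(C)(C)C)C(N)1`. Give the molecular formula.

C7H16N2

Atom tally by fragment:
  cyclopropane ring core → C:3 H:6
  (− 3 ring H displaced by substituents)
  + NH2 → N:1 H:2
  + C(CH3)3 → C:4 H:9
  + NH2 → N:1 H:2
Element totals:
  C: 7
  H: 16
  N: 2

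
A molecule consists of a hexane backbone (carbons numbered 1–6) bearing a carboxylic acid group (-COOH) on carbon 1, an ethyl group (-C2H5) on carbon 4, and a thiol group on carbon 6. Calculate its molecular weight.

Atom tally by fragment:
  HOOCCH2 → C:2 H:3 O:2
  CH2 → C:1 H:2
  CH2 → C:1 H:2
  CH(C2H5) → C:3 H:6
  CH2 → C:1 H:2
  CH2SH → C:1 H:3 S:1
Element totals:
  C: 9
  H: 18
  O: 2
  S: 1
Molecular formula: C9H18O2S.
  M = 9(12.011) + 18(1.008) + 2(15.999) + 32.06
    = 108.099 + 18.144 + 31.998 + 32.060 = 190.301

190.30 g/mol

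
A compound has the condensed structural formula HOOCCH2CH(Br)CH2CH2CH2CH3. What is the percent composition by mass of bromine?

Element totals:
  C: 7
  H: 13
  Br: 1
  O: 2
Molecular formula: C7H13BrO2.
Molar mass = 209.083 g/mol.
Mass from Br: 1 × 79.904 = 79.904 g/mol.
%Br = 79.904 / 209.083 × 100 = 38.22%.

38.22%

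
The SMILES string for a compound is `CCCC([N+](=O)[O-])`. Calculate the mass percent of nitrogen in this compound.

13.58%

Atom tally by fragment:
  CH3 → C:1 H:3
  CH2 → C:1 H:2
  CH2 → C:1 H:2
  CH2NO2 → C:1 H:2 N:1 O:2
Element totals:
  C: 4
  H: 9
  N: 1
  O: 2
Molecular formula: C4H9NO2.
Molar mass = 103.121 g/mol.
Mass from N: 1 × 14.007 = 14.007 g/mol.
%N = 14.007 / 103.121 × 100 = 13.58%.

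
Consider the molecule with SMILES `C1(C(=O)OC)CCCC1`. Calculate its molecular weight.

128.17 g/mol

Atom tally by fragment:
  cyclopentane ring core → C:5 H:10
  (− 1 ring H displaced by substituents)
  + COOCH3 → C:2 H:3 O:2
Element totals:
  C: 7
  H: 12
  O: 2
Molecular formula: C7H12O2.
  M = 7(12.011) + 12(1.008) + 2(15.999)
    = 84.077 + 12.096 + 31.998 = 128.171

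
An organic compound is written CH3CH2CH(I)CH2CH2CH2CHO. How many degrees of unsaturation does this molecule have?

Atom tally by fragment:
  CH3 → C:1 H:3
  CH2 → C:1 H:2
  CH(I) → C:1 H:1 I:1
  CH2 → C:1 H:2
  CH2 → C:1 H:2
  CH2CHO → C:2 H:3 O:1
Element totals:
  C: 7
  H: 13
  I: 1
  O: 1
Molecular formula: C7H13IO.
DoU = (2C + 2 + N − H − X) / 2 = (2·7 + 2 + 0 − 13 − 1) / 2 = 1.

1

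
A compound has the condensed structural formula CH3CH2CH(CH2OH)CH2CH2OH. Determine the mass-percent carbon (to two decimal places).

Atom tally by fragment:
  CH3 → C:1 H:3
  CH2 → C:1 H:2
  CH(CH2OH) → C:2 H:4 O:1
  CH2CH2OH → C:2 H:5 O:1
Element totals:
  C: 6
  H: 14
  O: 2
Molecular formula: C6H14O2.
Molar mass = 118.176 g/mol.
Mass from C: 6 × 12.011 = 72.066 g/mol.
%C = 72.066 / 118.176 × 100 = 60.98%.

60.98%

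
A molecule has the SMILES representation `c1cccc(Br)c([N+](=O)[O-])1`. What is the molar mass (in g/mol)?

Atom tally by fragment:
  benzene ring core → C:6 H:6
  (− 2 ring H displaced by substituents)
  + Br → Br:1
  + NO2 → N:1 O:2
Element totals:
  C: 6
  H: 4
  Br: 1
  N: 1
  O: 2
Molecular formula: C6H4BrNO2.
  M = 6(12.011) + 4(1.008) + 79.904 + 14.007 + 2(15.999)
    = 72.066 + 4.032 + 79.904 + 14.007 + 31.998 = 202.007

202.01 g/mol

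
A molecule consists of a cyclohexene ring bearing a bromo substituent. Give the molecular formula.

Atom tally by fragment:
  cyclohexene ring core → C:6 H:10
  (− 1 ring H displaced by substituents)
  + Br → Br:1
Element totals:
  C: 6
  H: 9
  Br: 1

C6H9Br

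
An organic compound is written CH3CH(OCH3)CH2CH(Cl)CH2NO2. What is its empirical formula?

Atom tally by fragment:
  CH3 → C:1 H:3
  CH(OCH3) → C:2 H:4 O:1
  CH2 → C:1 H:2
  CH(Cl) → C:1 H:1 Cl:1
  CH2NO2 → C:1 H:2 N:1 O:2
Element totals:
  C: 6
  H: 12
  Cl: 1
  N: 1
  O: 3
Molecular formula: C6H12ClNO3.
gcd of subscripts (6, 1, 12, 1, 3) = 1, so the empirical formula equals the molecular formula.

C6H12ClNO3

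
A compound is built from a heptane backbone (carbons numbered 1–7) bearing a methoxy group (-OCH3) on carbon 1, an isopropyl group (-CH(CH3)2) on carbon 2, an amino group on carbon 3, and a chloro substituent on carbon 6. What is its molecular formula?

Atom tally by fragment:
  CH3OCH2 → C:2 H:5 O:1
  CH(CH(CH3)2) → C:4 H:8
  CH(NH2) → C:1 H:3 N:1
  CH2 → C:1 H:2
  CH2 → C:1 H:2
  CH(Cl) → C:1 H:1 Cl:1
  CH3 → C:1 H:3
Element totals:
  C: 11
  H: 24
  Cl: 1
  N: 1
  O: 1

C11H24ClNO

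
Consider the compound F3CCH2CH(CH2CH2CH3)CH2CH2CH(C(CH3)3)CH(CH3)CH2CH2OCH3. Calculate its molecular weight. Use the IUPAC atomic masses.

Element totals:
  C: 18
  H: 35
  F: 3
  O: 1
Molecular formula: C18H35F3O.
  M = 18(12.011) + 35(1.008) + 3(18.998) + 15.999
    = 216.198 + 35.280 + 56.994 + 15.999 = 324.471

324.47 g/mol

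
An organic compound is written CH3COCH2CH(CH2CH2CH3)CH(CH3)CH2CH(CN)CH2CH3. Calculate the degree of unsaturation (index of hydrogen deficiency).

3

Atom tally by fragment:
  CH3COCH2 → C:3 H:5 O:1
  CH(CH2CH2CH3) → C:4 H:8
  CH(CH3) → C:2 H:4
  CH2 → C:1 H:2
  CH(CN) → C:2 H:1 N:1
  CH2 → C:1 H:2
  CH3 → C:1 H:3
Element totals:
  C: 14
  H: 25
  N: 1
  O: 1
Molecular formula: C14H25NO.
DoU = (2C + 2 + N − H − X) / 2 = (2·14 + 2 + 1 − 25 − 0) / 2 = 3.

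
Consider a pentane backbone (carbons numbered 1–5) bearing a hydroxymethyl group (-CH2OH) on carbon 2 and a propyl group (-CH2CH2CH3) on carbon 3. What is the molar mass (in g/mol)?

Atom tally by fragment:
  CH3 → C:1 H:3
  CH(CH2OH) → C:2 H:4 O:1
  CH(CH2CH2CH3) → C:4 H:8
  CH2 → C:1 H:2
  CH3 → C:1 H:3
Element totals:
  C: 9
  H: 20
  O: 1
Molecular formula: C9H20O.
  M = 9(12.011) + 20(1.008) + 15.999
    = 108.099 + 20.160 + 15.999 = 144.258

144.26 g/mol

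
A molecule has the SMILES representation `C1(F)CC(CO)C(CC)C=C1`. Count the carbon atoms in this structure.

Atom tally by fragment:
  cyclohexene ring core → C:6 H:10
  (− 3 ring H displaced by substituents)
  + F → F:1
  + CH2OH → C:1 H:3 O:1
  + C2H5 → C:2 H:5
Element totals:
  C: 9
  H: 15
  F: 1
  O: 1

9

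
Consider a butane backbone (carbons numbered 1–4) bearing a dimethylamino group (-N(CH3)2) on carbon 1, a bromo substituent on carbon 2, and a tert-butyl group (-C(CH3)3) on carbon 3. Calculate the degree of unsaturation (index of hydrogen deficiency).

0

Atom tally by fragment:
  (CH3)2NCH2 → C:3 H:8 N:1
  CH(Br) → C:1 H:1 Br:1
  CH(C(CH3)3) → C:5 H:10
  CH3 → C:1 H:3
Element totals:
  C: 10
  H: 22
  Br: 1
  N: 1
Molecular formula: C10H22BrN.
DoU = (2C + 2 + N − H − X) / 2 = (2·10 + 2 + 1 − 22 − 1) / 2 = 0.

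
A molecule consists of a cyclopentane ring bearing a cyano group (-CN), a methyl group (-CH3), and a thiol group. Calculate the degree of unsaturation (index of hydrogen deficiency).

Atom tally by fragment:
  cyclopentane ring core → C:5 H:10
  (− 3 ring H displaced by substituents)
  + CN → C:1 N:1
  + CH3 → C:1 H:3
  + SH → S:1 H:1
Element totals:
  C: 7
  H: 11
  N: 1
  S: 1
Molecular formula: C7H11NS.
DoU = (2C + 2 + N − H − X) / 2 = (2·7 + 2 + 1 − 11 − 0) / 2 = 3.

3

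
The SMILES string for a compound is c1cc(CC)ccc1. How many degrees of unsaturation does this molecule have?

Atom tally by fragment:
  benzene ring core → C:6 H:6
  (− 1 ring H displaced by substituents)
  + C2H5 → C:2 H:5
Element totals:
  C: 8
  H: 10
Molecular formula: C8H10.
DoU = (2C + 2 + N − H − X) / 2 = (2·8 + 2 + 0 − 10 − 0) / 2 = 4.

4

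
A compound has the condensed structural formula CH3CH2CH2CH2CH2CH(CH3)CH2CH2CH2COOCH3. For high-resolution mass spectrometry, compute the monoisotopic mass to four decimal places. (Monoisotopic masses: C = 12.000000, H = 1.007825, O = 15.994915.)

200.1776

Element totals:
  C: 12
  H: 24
  O: 2
Molecular formula: C12H24O2.
  M = 12(12.0) + 24(1.007825) + 2(15.994915)
    = 144.000000 + 24.187800 + 31.989830 = 200.177630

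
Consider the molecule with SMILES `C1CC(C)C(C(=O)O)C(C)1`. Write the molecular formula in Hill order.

Atom tally by fragment:
  cyclopentane ring core → C:5 H:10
  (− 3 ring H displaced by substituents)
  + CH3 → C:1 H:3
  + COOH → C:1 H:1 O:2
  + CH3 → C:1 H:3
Element totals:
  C: 8
  H: 14
  O: 2

C8H14O2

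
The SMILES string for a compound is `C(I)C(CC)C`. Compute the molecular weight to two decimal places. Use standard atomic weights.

Atom tally by fragment:
  ICH2 → C:1 H:2 I:1
  CH(C2H5) → C:3 H:6
  CH3 → C:1 H:3
Element totals:
  C: 5
  H: 11
  I: 1
Molecular formula: C5H11I.
  M = 5(12.011) + 11(1.008) + 126.904
    = 60.055 + 11.088 + 126.904 = 198.047

198.05 g/mol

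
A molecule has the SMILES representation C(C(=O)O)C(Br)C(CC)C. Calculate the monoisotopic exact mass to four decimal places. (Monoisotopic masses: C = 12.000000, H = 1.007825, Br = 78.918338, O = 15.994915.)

208.0099

Atom tally by fragment:
  HOOCCH2 → C:2 H:3 O:2
  CH(Br) → C:1 H:1 Br:1
  CH(C2H5) → C:3 H:6
  CH3 → C:1 H:3
Element totals:
  C: 7
  H: 13
  Br: 1
  O: 2
Molecular formula: C7H13BrO2.
  M = 7(12.0) + 13(1.007825) + 78.918338 + 2(15.994915)
    = 84.000000 + 13.101725 + 78.918338 + 31.989830 = 208.009893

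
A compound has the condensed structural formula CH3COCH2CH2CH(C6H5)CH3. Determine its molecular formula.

Atom tally by fragment:
  CH3COCH2 → C:3 H:5 O:1
  CH2 → C:1 H:2
  CH(C6H5) → C:7 H:6
  CH3 → C:1 H:3
Element totals:
  C: 12
  H: 16
  O: 1

C12H16O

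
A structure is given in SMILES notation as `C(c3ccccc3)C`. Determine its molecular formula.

Atom tally by fragment:
  C6H5CH2 → C:7 H:7
  CH3 → C:1 H:3
Element totals:
  C: 8
  H: 10

C8H10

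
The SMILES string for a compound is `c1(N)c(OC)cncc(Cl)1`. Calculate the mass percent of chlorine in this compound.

22.35%

Atom tally by fragment:
  pyridine ring core → C:5 H:5 N:1
  (− 3 ring H displaced by substituents)
  + NH2 → N:1 H:2
  + OCH3 → C:1 H:3 O:1
  + Cl → Cl:1
Element totals:
  C: 6
  H: 7
  Cl: 1
  N: 2
  O: 1
Molecular formula: C6H7ClN2O.
Molar mass = 158.585 g/mol.
Mass from Cl: 1 × 35.45 = 35.450 g/mol.
%Cl = 35.450 / 158.585 × 100 = 22.35%.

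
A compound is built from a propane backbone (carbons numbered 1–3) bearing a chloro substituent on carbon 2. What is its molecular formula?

Atom tally by fragment:
  CH3 → C:1 H:3
  CH(Cl) → C:1 H:1 Cl:1
  CH3 → C:1 H:3
Element totals:
  C: 3
  H: 7
  Cl: 1

C3H7Cl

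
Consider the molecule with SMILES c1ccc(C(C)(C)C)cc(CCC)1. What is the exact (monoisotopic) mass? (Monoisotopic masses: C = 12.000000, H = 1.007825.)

176.1565

Atom tally by fragment:
  benzene ring core → C:6 H:6
  (− 2 ring H displaced by substituents)
  + C(CH3)3 → C:4 H:9
  + CH2CH2CH3 → C:3 H:7
Element totals:
  C: 13
  H: 20
Molecular formula: C13H20.
  M = 13(12.0) + 20(1.007825)
    = 156.000000 + 20.156500 = 176.156500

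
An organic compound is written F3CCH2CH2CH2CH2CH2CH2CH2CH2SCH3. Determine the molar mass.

Atom tally by fragment:
  F3CCH2 → C:2 H:2 F:3
  CH2 → C:1 H:2
  CH2 → C:1 H:2
  CH2 → C:1 H:2
  CH2 → C:1 H:2
  CH2 → C:1 H:2
  CH2 → C:1 H:2
  CH2SCH3 → C:2 H:5 S:1
Element totals:
  C: 10
  H: 19
  F: 3
  S: 1
Molecular formula: C10H19F3S.
  M = 10(12.011) + 19(1.008) + 3(18.998) + 32.06
    = 120.110 + 19.152 + 56.994 + 32.060 = 228.316

228.32 g/mol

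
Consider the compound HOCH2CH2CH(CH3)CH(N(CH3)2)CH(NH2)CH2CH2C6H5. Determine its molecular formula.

C16H28N2O

Atom tally by fragment:
  HOCH2CH2 → C:2 H:5 O:1
  CH(CH3) → C:2 H:4
  CH(N(CH3)2) → C:3 H:7 N:1
  CH(NH2) → C:1 H:3 N:1
  CH2 → C:1 H:2
  CH2C6H5 → C:7 H:7
Element totals:
  C: 16
  H: 28
  N: 2
  O: 1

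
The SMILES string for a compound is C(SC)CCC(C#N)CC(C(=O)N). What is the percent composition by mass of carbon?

53.97%

Atom tally by fragment:
  CH3SCH2 → C:2 H:5 S:1
  CH2 → C:1 H:2
  CH2 → C:1 H:2
  CH(CN) → C:2 H:1 N:1
  CH2 → C:1 H:2
  CH2CONH2 → C:2 H:4 O:1 N:1
Element totals:
  C: 9
  H: 16
  N: 2
  O: 1
  S: 1
Molecular formula: C9H16N2OS.
Molar mass = 200.300 g/mol.
Mass from C: 9 × 12.011 = 108.099 g/mol.
%C = 108.099 / 200.300 × 100 = 53.97%.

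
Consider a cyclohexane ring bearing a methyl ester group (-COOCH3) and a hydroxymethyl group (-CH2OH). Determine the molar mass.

Atom tally by fragment:
  cyclohexane ring core → C:6 H:12
  (− 2 ring H displaced by substituents)
  + COOCH3 → C:2 H:3 O:2
  + CH2OH → C:1 H:3 O:1
Element totals:
  C: 9
  H: 16
  O: 3
Molecular formula: C9H16O3.
  M = 9(12.011) + 16(1.008) + 3(15.999)
    = 108.099 + 16.128 + 47.997 = 172.224

172.22 g/mol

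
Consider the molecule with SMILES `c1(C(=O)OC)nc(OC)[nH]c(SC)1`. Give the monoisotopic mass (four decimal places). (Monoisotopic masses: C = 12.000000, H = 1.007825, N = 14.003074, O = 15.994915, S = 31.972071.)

202.0412

Atom tally by fragment:
  imidazole ring core → C:3 H:4 N:2
  (− 3 ring H displaced by substituents)
  + COOCH3 → C:2 H:3 O:2
  + OCH3 → C:1 H:3 O:1
  + SCH3 → C:1 H:3 S:1
Element totals:
  C: 7
  H: 10
  N: 2
  O: 3
  S: 1
Molecular formula: C7H10N2O3S.
  M = 7(12.0) + 10(1.007825) + 2(14.003074) + 3(15.994915) + 31.972071
    = 84.000000 + 10.078250 + 28.006148 + 47.984745 + 31.972071 = 202.041214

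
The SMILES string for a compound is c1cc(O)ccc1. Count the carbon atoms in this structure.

Atom tally by fragment:
  benzene ring core → C:6 H:6
  (− 1 ring H displaced by substituents)
  + OH → O:1 H:1
Element totals:
  C: 6
  H: 6
  O: 1

6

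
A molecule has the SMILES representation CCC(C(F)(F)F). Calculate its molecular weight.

Atom tally by fragment:
  CH3 → C:1 H:3
  CH2 → C:1 H:2
  CH2CF3 → C:2 H:2 F:3
Element totals:
  C: 4
  H: 7
  F: 3
Molecular formula: C4H7F3.
  M = 4(12.011) + 7(1.008) + 3(18.998)
    = 48.044 + 7.056 + 56.994 = 112.094

112.09 g/mol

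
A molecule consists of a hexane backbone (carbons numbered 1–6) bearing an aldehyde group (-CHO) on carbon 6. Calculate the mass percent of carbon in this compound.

Atom tally by fragment:
  CH3 → C:1 H:3
  CH2 → C:1 H:2
  CH2 → C:1 H:2
  CH2 → C:1 H:2
  CH2 → C:1 H:2
  CH2CHO → C:2 H:3 O:1
Element totals:
  C: 7
  H: 14
  O: 1
Molecular formula: C7H14O.
Molar mass = 114.188 g/mol.
Mass from C: 7 × 12.011 = 84.077 g/mol.
%C = 84.077 / 114.188 × 100 = 73.63%.

73.63%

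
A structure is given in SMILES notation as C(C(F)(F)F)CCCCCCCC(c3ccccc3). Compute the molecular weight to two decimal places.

Atom tally by fragment:
  F3CCH2 → C:2 H:2 F:3
  CH2 → C:1 H:2
  CH2 → C:1 H:2
  CH2 → C:1 H:2
  CH2 → C:1 H:2
  CH2 → C:1 H:2
  CH2 → C:1 H:2
  CH2 → C:1 H:2
  CH2C6H5 → C:7 H:7
Element totals:
  C: 16
  H: 23
  F: 3
Molecular formula: C16H23F3.
  M = 16(12.011) + 23(1.008) + 3(18.998)
    = 192.176 + 23.184 + 56.994 = 272.354

272.35 g/mol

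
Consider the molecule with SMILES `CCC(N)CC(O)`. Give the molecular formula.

C5H13NO

Atom tally by fragment:
  CH3 → C:1 H:3
  CH2 → C:1 H:2
  CH(NH2) → C:1 H:3 N:1
  CH2 → C:1 H:2
  CH2OH → C:1 H:3 O:1
Element totals:
  C: 5
  H: 13
  N: 1
  O: 1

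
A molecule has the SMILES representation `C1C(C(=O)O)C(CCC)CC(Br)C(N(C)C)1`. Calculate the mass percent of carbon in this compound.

49.32%

Atom tally by fragment:
  cyclohexane ring core → C:6 H:12
  (− 4 ring H displaced by substituents)
  + COOH → C:1 H:1 O:2
  + CH2CH2CH3 → C:3 H:7
  + Br → Br:1
  + N(CH3)2 → N:1 C:2 H:6
Element totals:
  C: 12
  H: 22
  Br: 1
  N: 1
  O: 2
Molecular formula: C12H22BrNO2.
Molar mass = 292.217 g/mol.
Mass from C: 12 × 12.011 = 144.132 g/mol.
%C = 144.132 / 292.217 × 100 = 49.32%.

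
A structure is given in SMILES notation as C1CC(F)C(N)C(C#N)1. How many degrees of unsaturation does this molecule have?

3

Atom tally by fragment:
  cyclopentane ring core → C:5 H:10
  (− 3 ring H displaced by substituents)
  + F → F:1
  + NH2 → N:1 H:2
  + CN → C:1 N:1
Element totals:
  C: 6
  H: 9
  F: 1
  N: 2
Molecular formula: C6H9FN2.
DoU = (2C + 2 + N − H − X) / 2 = (2·6 + 2 + 2 − 9 − 1) / 2 = 3.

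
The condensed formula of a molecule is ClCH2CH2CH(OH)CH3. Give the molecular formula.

C4H9ClO

Element totals:
  C: 4
  H: 9
  Cl: 1
  O: 1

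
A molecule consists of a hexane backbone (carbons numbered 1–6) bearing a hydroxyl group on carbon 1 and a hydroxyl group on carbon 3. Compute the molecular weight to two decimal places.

Atom tally by fragment:
  HOCH2 → C:1 H:3 O:1
  CH2 → C:1 H:2
  CH(OH) → C:1 H:2 O:1
  CH2 → C:1 H:2
  CH2 → C:1 H:2
  CH3 → C:1 H:3
Element totals:
  C: 6
  H: 14
  O: 2
Molecular formula: C6H14O2.
  M = 6(12.011) + 14(1.008) + 2(15.999)
    = 72.066 + 14.112 + 31.998 = 118.176

118.18 g/mol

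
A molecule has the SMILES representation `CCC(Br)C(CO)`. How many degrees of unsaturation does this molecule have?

Atom tally by fragment:
  CH3 → C:1 H:3
  CH2 → C:1 H:2
  CH(Br) → C:1 H:1 Br:1
  CH2CH2OH → C:2 H:5 O:1
Element totals:
  C: 5
  H: 11
  Br: 1
  O: 1
Molecular formula: C5H11BrO.
DoU = (2C + 2 + N − H − X) / 2 = (2·5 + 2 + 0 − 11 − 1) / 2 = 0.

0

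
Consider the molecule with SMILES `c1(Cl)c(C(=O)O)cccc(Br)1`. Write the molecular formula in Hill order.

C7H4BrClO2

Atom tally by fragment:
  benzene ring core → C:6 H:6
  (− 3 ring H displaced by substituents)
  + Cl → Cl:1
  + COOH → C:1 H:1 O:2
  + Br → Br:1
Element totals:
  C: 7
  H: 4
  Br: 1
  Cl: 1
  O: 2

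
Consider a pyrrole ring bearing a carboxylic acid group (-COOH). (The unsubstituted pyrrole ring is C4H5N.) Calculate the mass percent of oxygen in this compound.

Atom tally by fragment:
  pyrrole ring core → C:4 H:5 N:1
  (− 1 ring H displaced by substituents)
  + COOH → C:1 H:1 O:2
Element totals:
  C: 5
  H: 5
  N: 1
  O: 2
Molecular formula: C5H5NO2.
Molar mass = 111.100 g/mol.
Mass from O: 2 × 15.999 = 31.998 g/mol.
%O = 31.998 / 111.100 × 100 = 28.80%.

28.80%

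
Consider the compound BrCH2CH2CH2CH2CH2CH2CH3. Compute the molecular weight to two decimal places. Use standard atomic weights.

179.10 g/mol

Element totals:
  C: 7
  H: 15
  Br: 1
Molecular formula: C7H15Br.
  M = 7(12.011) + 15(1.008) + 79.904
    = 84.077 + 15.120 + 79.904 = 179.101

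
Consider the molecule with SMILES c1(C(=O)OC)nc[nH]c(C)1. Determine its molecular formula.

C6H8N2O2

Atom tally by fragment:
  imidazole ring core → C:3 H:4 N:2
  (− 2 ring H displaced by substituents)
  + COOCH3 → C:2 H:3 O:2
  + CH3 → C:1 H:3
Element totals:
  C: 6
  H: 8
  N: 2
  O: 2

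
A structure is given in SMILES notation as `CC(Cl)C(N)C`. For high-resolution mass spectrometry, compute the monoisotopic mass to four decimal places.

Atom tally by fragment:
  CH3 → C:1 H:3
  CH(Cl) → C:1 H:1 Cl:1
  CH(NH2) → C:1 H:3 N:1
  CH3 → C:1 H:3
Element totals:
  C: 4
  H: 10
  Cl: 1
  N: 1
Molecular formula: C4H10ClN.
  M = 4(12.0) + 10(1.007825) + 34.968853 + 14.003074
    = 48.000000 + 10.078250 + 34.968853 + 14.003074 = 107.050177

107.0502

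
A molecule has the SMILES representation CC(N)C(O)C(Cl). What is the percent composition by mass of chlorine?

Atom tally by fragment:
  CH3 → C:1 H:3
  CH(NH2) → C:1 H:3 N:1
  CH(OH) → C:1 H:2 O:1
  CH2Cl → C:1 H:2 Cl:1
Element totals:
  C: 4
  H: 10
  Cl: 1
  N: 1
  O: 1
Molecular formula: C4H10ClNO.
Molar mass = 123.580 g/mol.
Mass from Cl: 1 × 35.45 = 35.450 g/mol.
%Cl = 35.450 / 123.580 × 100 = 28.69%.

28.69%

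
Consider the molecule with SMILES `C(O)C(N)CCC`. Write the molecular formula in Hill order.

Atom tally by fragment:
  HOCH2 → C:1 H:3 O:1
  CH(NH2) → C:1 H:3 N:1
  CH2 → C:1 H:2
  CH2 → C:1 H:2
  CH3 → C:1 H:3
Element totals:
  C: 5
  H: 13
  N: 1
  O: 1

C5H13NO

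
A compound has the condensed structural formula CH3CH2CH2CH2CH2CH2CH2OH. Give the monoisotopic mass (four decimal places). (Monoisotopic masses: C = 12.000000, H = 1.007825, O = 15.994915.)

116.1201

Element totals:
  C: 7
  H: 16
  O: 1
Molecular formula: C7H16O.
  M = 7(12.0) + 16(1.007825) + 15.994915
    = 84.000000 + 16.125200 + 15.994915 = 116.120115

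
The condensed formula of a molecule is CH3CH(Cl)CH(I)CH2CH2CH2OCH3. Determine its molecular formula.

C7H14ClIO

Element totals:
  C: 7
  H: 14
  Cl: 1
  I: 1
  O: 1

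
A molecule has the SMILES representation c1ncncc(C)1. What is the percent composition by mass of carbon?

63.81%

Atom tally by fragment:
  pyrimidine ring core → C:4 H:4 N:2
  (− 1 ring H displaced by substituents)
  + CH3 → C:1 H:3
Element totals:
  C: 5
  H: 6
  N: 2
Molecular formula: C5H6N2.
Molar mass = 94.117 g/mol.
Mass from C: 5 × 12.011 = 60.055 g/mol.
%C = 60.055 / 94.117 × 100 = 63.81%.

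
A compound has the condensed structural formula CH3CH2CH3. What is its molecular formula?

Atom tally by fragment:
  CH3 → C:1 H:3
  CH2 → C:1 H:2
  CH3 → C:1 H:3
Element totals:
  C: 3
  H: 8

C3H8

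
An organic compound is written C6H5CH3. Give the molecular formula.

Atom tally by fragment:
  benzene ring core → C:6 H:6
  (− 1 ring H displaced by substituents)
  + CH3 → C:1 H:3
Element totals:
  C: 7
  H: 8

C7H8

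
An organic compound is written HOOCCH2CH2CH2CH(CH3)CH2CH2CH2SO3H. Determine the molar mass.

Element totals:
  C: 9
  H: 18
  O: 5
  S: 1
Molecular formula: C9H18O5S.
  M = 9(12.011) + 18(1.008) + 5(15.999) + 32.06
    = 108.099 + 18.144 + 79.995 + 32.060 = 238.298

238.30 g/mol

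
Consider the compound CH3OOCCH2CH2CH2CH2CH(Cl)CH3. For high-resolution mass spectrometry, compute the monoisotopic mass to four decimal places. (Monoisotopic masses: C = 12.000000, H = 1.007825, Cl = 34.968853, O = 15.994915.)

Atom tally by fragment:
  CH3OOCCH2 → C:3 H:5 O:2
  CH2 → C:1 H:2
  CH2 → C:1 H:2
  CH2 → C:1 H:2
  CH(Cl) → C:1 H:1 Cl:1
  CH3 → C:1 H:3
Element totals:
  C: 8
  H: 15
  Cl: 1
  O: 2
Molecular formula: C8H15ClO2.
  M = 8(12.0) + 15(1.007825) + 34.968853 + 2(15.994915)
    = 96.000000 + 15.117375 + 34.968853 + 31.989830 = 178.076058

178.0761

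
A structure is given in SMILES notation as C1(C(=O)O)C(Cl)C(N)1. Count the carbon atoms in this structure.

4

Atom tally by fragment:
  cyclopropane ring core → C:3 H:6
  (− 3 ring H displaced by substituents)
  + COOH → C:1 H:1 O:2
  + Cl → Cl:1
  + NH2 → N:1 H:2
Element totals:
  C: 4
  H: 6
  Cl: 1
  N: 1
  O: 2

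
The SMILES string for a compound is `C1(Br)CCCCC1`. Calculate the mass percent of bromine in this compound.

49.00%

Atom tally by fragment:
  cyclohexane ring core → C:6 H:12
  (− 1 ring H displaced by substituents)
  + Br → Br:1
Element totals:
  C: 6
  H: 11
  Br: 1
Molecular formula: C6H11Br.
Molar mass = 163.058 g/mol.
Mass from Br: 1 × 79.904 = 79.904 g/mol.
%Br = 79.904 / 163.058 × 100 = 49.00%.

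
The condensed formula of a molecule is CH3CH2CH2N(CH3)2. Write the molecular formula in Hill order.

Atom tally by fragment:
  CH3 → C:1 H:3
  CH2 → C:1 H:2
  CH2N(CH3)2 → C:3 H:8 N:1
Element totals:
  C: 5
  H: 13
  N: 1

C5H13N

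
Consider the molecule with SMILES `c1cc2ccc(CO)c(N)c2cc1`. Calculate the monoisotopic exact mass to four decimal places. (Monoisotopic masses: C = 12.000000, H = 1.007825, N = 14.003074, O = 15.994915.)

Atom tally by fragment:
  naphthalene ring system core → C:10 H:8
  (− 2 ring H displaced by substituents)
  + CH2OH → C:1 H:3 O:1
  + NH2 → N:1 H:2
Element totals:
  C: 11
  H: 11
  N: 1
  O: 1
Molecular formula: C11H11NO.
  M = 11(12.0) + 11(1.007825) + 14.003074 + 15.994915
    = 132.000000 + 11.086075 + 14.003074 + 15.994915 = 173.084064

173.0841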